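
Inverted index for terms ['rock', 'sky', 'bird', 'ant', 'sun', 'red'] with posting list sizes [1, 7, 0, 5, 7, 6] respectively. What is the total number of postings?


Summing posting list sizes:
'rock': 1 postings
'sky': 7 postings
'bird': 0 postings
'ant': 5 postings
'sun': 7 postings
'red': 6 postings
Total = 1 + 7 + 0 + 5 + 7 + 6 = 26

26


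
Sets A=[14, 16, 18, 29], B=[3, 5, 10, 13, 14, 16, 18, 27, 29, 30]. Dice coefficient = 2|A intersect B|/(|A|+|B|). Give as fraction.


A intersect B = [14, 16, 18, 29]
|A intersect B| = 4
|A| = 4, |B| = 10
Dice = 2*4 / (4+10)
= 8 / 14 = 4/7

4/7


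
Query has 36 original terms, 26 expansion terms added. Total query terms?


Original terms: 36
Expansion terms: 26
Total = 36 + 26 = 62

62


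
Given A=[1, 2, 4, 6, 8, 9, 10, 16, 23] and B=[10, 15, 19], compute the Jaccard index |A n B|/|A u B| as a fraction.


A intersect B = [10]
|A intersect B| = 1
A union B = [1, 2, 4, 6, 8, 9, 10, 15, 16, 19, 23]
|A union B| = 11
Jaccard = 1/11 = 1/11

1/11


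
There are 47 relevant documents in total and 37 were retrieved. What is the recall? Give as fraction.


Recall = retrieved_relevant / total_relevant
= 37 / 47
= 37 / (37 + 10)
= 37/47

37/47


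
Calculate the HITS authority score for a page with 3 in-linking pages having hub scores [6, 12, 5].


Authority = sum of hub scores of in-linkers
In-link 1: hub score = 6
In-link 2: hub score = 12
In-link 3: hub score = 5
Authority = 6 + 12 + 5 = 23

23


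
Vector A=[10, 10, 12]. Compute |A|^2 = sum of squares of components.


|A|^2 = sum of squared components
A[0]^2 = 10^2 = 100
A[1]^2 = 10^2 = 100
A[2]^2 = 12^2 = 144
Sum = 100 + 100 + 144 = 344

344


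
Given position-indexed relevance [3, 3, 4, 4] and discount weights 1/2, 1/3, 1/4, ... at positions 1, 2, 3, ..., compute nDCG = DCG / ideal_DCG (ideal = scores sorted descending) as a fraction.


Position discount weights w_i = 1/(i+1) for i=1..4:
Weights = [1/2, 1/3, 1/4, 1/5]
Actual relevance: [3, 3, 4, 4]
DCG = 3/2 + 3/3 + 4/4 + 4/5 = 43/10
Ideal relevance (sorted desc): [4, 4, 3, 3]
Ideal DCG = 4/2 + 4/3 + 3/4 + 3/5 = 281/60
nDCG = DCG / ideal_DCG = 43/10 / 281/60 = 258/281

258/281


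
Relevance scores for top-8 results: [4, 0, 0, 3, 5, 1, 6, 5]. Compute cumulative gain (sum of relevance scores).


Cumulative Gain = sum of relevance scores
Position 1: rel=4, running sum=4
Position 2: rel=0, running sum=4
Position 3: rel=0, running sum=4
Position 4: rel=3, running sum=7
Position 5: rel=5, running sum=12
Position 6: rel=1, running sum=13
Position 7: rel=6, running sum=19
Position 8: rel=5, running sum=24
CG = 24

24


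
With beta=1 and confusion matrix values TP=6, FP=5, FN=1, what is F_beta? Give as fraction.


P = TP/(TP+FP) = 6/11 = 6/11
R = TP/(TP+FN) = 6/7 = 6/7
beta^2 = 1^2 = 1
(1 + beta^2) = 2
Numerator = (1+beta^2)*P*R = 72/77
Denominator = beta^2*P + R = 6/11 + 6/7 = 108/77
F_beta = 2/3

2/3


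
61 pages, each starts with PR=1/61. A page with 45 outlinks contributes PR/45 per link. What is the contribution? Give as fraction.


Initial PR = 1/61 = 1/61
Outlinks = 45
Contribution per link = PR / outlinks
= 1/61 / 45
= 1/2745

1/2745


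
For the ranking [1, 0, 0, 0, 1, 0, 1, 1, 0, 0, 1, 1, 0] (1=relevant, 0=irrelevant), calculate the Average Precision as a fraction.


Computing P@k for each relevant position:
Position 1: relevant, P@1 = 1/1 = 1
Position 2: not relevant
Position 3: not relevant
Position 4: not relevant
Position 5: relevant, P@5 = 2/5 = 2/5
Position 6: not relevant
Position 7: relevant, P@7 = 3/7 = 3/7
Position 8: relevant, P@8 = 4/8 = 1/2
Position 9: not relevant
Position 10: not relevant
Position 11: relevant, P@11 = 5/11 = 5/11
Position 12: relevant, P@12 = 6/12 = 1/2
Position 13: not relevant
Sum of P@k = 1 + 2/5 + 3/7 + 1/2 + 5/11 + 1/2 = 1264/385
AP = 1264/385 / 6 = 632/1155

632/1155


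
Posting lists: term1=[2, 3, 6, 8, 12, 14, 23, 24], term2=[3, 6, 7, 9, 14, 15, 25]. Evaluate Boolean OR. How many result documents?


Boolean OR: find union of posting lists
term1 docs: [2, 3, 6, 8, 12, 14, 23, 24]
term2 docs: [3, 6, 7, 9, 14, 15, 25]
Union: [2, 3, 6, 7, 8, 9, 12, 14, 15, 23, 24, 25]
|union| = 12

12


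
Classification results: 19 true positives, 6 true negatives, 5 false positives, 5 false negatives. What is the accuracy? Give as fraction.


Accuracy = (TP + TN) / (TP + TN + FP + FN)
TP + TN = 19 + 6 = 25
Total = 19 + 6 + 5 + 5 = 35
Accuracy = 25 / 35 = 5/7

5/7


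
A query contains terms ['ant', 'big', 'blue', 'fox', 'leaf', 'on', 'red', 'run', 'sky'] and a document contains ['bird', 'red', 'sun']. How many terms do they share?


Query terms: ['ant', 'big', 'blue', 'fox', 'leaf', 'on', 'red', 'run', 'sky']
Document terms: ['bird', 'red', 'sun']
Common terms: ['red']
Overlap count = 1

1


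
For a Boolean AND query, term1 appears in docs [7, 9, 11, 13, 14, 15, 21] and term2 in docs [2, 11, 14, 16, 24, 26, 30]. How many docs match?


Boolean AND: find intersection of posting lists
term1 docs: [7, 9, 11, 13, 14, 15, 21]
term2 docs: [2, 11, 14, 16, 24, 26, 30]
Intersection: [11, 14]
|intersection| = 2

2


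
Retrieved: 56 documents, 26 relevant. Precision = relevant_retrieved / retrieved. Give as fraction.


Precision = relevant_retrieved / total_retrieved
= 26 / 56
= 26 / (26 + 30)
= 13/28

13/28


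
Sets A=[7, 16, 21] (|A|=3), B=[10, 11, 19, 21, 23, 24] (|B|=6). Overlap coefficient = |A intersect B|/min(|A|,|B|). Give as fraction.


A intersect B = [21]
|A intersect B| = 1
min(|A|, |B|) = min(3, 6) = 3
Overlap = 1 / 3 = 1/3

1/3


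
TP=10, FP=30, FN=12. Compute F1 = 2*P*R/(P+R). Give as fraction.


F1 = 2 * P * R / (P + R)
P = TP/(TP+FP) = 10/40 = 1/4
R = TP/(TP+FN) = 10/22 = 5/11
2 * P * R = 2 * 1/4 * 5/11 = 5/22
P + R = 1/4 + 5/11 = 31/44
F1 = 5/22 / 31/44 = 10/31

10/31


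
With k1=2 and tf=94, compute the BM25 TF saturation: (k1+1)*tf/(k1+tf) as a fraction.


BM25 TF component = (k1+1)*tf / (k1+tf)
k1 = 2, tf = 94
Numerator = (2+1)*94 = 282
Denominator = 2 + 94 = 96
= 282/96 = 47/16

47/16


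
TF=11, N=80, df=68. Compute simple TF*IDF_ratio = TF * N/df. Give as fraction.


TF * (N/df)
= 11 * (80/68)
= 11 * 20/17
= 220/17

220/17


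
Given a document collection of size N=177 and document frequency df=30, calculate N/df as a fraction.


IDF ratio = N / df
= 177 / 30
= 59/10

59/10


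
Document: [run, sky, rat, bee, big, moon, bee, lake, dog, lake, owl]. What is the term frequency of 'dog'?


Document has 11 words
Scanning for 'dog':
Found at positions: [8]
Count = 1

1


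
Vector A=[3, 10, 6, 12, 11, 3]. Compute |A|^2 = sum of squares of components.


|A|^2 = sum of squared components
A[0]^2 = 3^2 = 9
A[1]^2 = 10^2 = 100
A[2]^2 = 6^2 = 36
A[3]^2 = 12^2 = 144
A[4]^2 = 11^2 = 121
A[5]^2 = 3^2 = 9
Sum = 9 + 100 + 36 + 144 + 121 + 9 = 419

419


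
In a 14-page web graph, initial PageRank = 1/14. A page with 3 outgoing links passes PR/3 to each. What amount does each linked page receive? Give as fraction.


Initial PR = 1/14 = 1/14
Outlinks = 3
Contribution per link = PR / outlinks
= 1/14 / 3
= 1/42

1/42


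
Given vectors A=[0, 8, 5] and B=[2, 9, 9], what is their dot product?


Dot product = sum of element-wise products
A[0]*B[0] = 0*2 = 0
A[1]*B[1] = 8*9 = 72
A[2]*B[2] = 5*9 = 45
Sum = 0 + 72 + 45 = 117

117


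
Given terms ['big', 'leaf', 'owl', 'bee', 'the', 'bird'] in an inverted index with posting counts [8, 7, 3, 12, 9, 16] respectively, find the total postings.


Summing posting list sizes:
'big': 8 postings
'leaf': 7 postings
'owl': 3 postings
'bee': 12 postings
'the': 9 postings
'bird': 16 postings
Total = 8 + 7 + 3 + 12 + 9 + 16 = 55

55


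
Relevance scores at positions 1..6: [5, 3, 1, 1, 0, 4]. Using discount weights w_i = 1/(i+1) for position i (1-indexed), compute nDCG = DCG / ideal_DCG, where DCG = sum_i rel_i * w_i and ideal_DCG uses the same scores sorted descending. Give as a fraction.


Position discount weights w_i = 1/(i+1) for i=1..6:
Weights = [1/2, 1/3, 1/4, 1/5, 1/6, 1/7]
Actual relevance: [5, 3, 1, 1, 0, 4]
DCG = 5/2 + 3/3 + 1/4 + 1/5 + 0/6 + 4/7 = 633/140
Ideal relevance (sorted desc): [5, 4, 3, 1, 1, 0]
Ideal DCG = 5/2 + 4/3 + 3/4 + 1/5 + 1/6 + 0/7 = 99/20
nDCG = DCG / ideal_DCG = 633/140 / 99/20 = 211/231

211/231


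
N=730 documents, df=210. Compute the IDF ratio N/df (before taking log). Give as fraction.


IDF ratio = N / df
= 730 / 210
= 73/21

73/21


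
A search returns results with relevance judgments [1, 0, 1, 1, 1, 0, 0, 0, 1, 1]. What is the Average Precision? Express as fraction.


Computing P@k for each relevant position:
Position 1: relevant, P@1 = 1/1 = 1
Position 2: not relevant
Position 3: relevant, P@3 = 2/3 = 2/3
Position 4: relevant, P@4 = 3/4 = 3/4
Position 5: relevant, P@5 = 4/5 = 4/5
Position 6: not relevant
Position 7: not relevant
Position 8: not relevant
Position 9: relevant, P@9 = 5/9 = 5/9
Position 10: relevant, P@10 = 6/10 = 3/5
Sum of P@k = 1 + 2/3 + 3/4 + 4/5 + 5/9 + 3/5 = 787/180
AP = 787/180 / 6 = 787/1080

787/1080


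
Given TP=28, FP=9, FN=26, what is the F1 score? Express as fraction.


F1 = 2 * P * R / (P + R)
P = TP/(TP+FP) = 28/37 = 28/37
R = TP/(TP+FN) = 28/54 = 14/27
2 * P * R = 2 * 28/37 * 14/27 = 784/999
P + R = 28/37 + 14/27 = 1274/999
F1 = 784/999 / 1274/999 = 8/13

8/13


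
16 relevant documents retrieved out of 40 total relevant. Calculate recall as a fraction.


Recall = retrieved_relevant / total_relevant
= 16 / 40
= 16 / (16 + 24)
= 2/5

2/5


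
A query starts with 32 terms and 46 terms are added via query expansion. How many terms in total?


Original terms: 32
Expansion terms: 46
Total = 32 + 46 = 78

78


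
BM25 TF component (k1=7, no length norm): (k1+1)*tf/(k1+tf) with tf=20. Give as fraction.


BM25 TF component = (k1+1)*tf / (k1+tf)
k1 = 7, tf = 20
Numerator = (7+1)*20 = 160
Denominator = 7 + 20 = 27
= 160/27 = 160/27

160/27


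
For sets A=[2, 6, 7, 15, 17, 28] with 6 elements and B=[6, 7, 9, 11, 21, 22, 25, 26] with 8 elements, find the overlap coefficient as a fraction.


A intersect B = [6, 7]
|A intersect B| = 2
min(|A|, |B|) = min(6, 8) = 6
Overlap = 2 / 6 = 1/3

1/3


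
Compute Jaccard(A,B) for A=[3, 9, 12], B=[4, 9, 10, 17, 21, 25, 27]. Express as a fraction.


A intersect B = [9]
|A intersect B| = 1
A union B = [3, 4, 9, 10, 12, 17, 21, 25, 27]
|A union B| = 9
Jaccard = 1/9 = 1/9

1/9


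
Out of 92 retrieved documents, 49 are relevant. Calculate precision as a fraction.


Precision = relevant_retrieved / total_retrieved
= 49 / 92
= 49 / (49 + 43)
= 49/92

49/92


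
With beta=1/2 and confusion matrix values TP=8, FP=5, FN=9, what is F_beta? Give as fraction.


P = TP/(TP+FP) = 8/13 = 8/13
R = TP/(TP+FN) = 8/17 = 8/17
beta^2 = 1/2^2 = 1/4
(1 + beta^2) = 5/4
Numerator = (1+beta^2)*P*R = 80/221
Denominator = beta^2*P + R = 2/13 + 8/17 = 138/221
F_beta = 40/69

40/69


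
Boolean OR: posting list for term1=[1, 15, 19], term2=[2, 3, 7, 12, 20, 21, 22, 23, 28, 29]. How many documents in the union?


Boolean OR: find union of posting lists
term1 docs: [1, 15, 19]
term2 docs: [2, 3, 7, 12, 20, 21, 22, 23, 28, 29]
Union: [1, 2, 3, 7, 12, 15, 19, 20, 21, 22, 23, 28, 29]
|union| = 13

13


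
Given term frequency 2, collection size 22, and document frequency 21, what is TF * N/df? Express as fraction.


TF * (N/df)
= 2 * (22/21)
= 2 * 22/21
= 44/21

44/21


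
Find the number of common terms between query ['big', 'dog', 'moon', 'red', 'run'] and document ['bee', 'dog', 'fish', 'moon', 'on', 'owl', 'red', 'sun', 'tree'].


Query terms: ['big', 'dog', 'moon', 'red', 'run']
Document terms: ['bee', 'dog', 'fish', 'moon', 'on', 'owl', 'red', 'sun', 'tree']
Common terms: ['dog', 'moon', 'red']
Overlap count = 3

3


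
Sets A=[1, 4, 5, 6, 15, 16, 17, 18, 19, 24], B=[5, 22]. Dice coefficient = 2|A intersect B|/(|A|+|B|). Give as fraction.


A intersect B = [5]
|A intersect B| = 1
|A| = 10, |B| = 2
Dice = 2*1 / (10+2)
= 2 / 12 = 1/6

1/6


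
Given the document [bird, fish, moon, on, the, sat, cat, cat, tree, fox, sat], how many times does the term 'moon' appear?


Document has 11 words
Scanning for 'moon':
Found at positions: [2]
Count = 1

1


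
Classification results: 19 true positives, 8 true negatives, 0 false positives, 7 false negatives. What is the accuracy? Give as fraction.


Accuracy = (TP + TN) / (TP + TN + FP + FN)
TP + TN = 19 + 8 = 27
Total = 19 + 8 + 0 + 7 = 34
Accuracy = 27 / 34 = 27/34

27/34


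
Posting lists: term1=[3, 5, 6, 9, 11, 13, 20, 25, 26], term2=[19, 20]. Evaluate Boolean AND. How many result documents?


Boolean AND: find intersection of posting lists
term1 docs: [3, 5, 6, 9, 11, 13, 20, 25, 26]
term2 docs: [19, 20]
Intersection: [20]
|intersection| = 1

1


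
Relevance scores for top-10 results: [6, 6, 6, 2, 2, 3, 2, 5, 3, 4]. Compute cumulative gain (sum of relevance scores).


Cumulative Gain = sum of relevance scores
Position 1: rel=6, running sum=6
Position 2: rel=6, running sum=12
Position 3: rel=6, running sum=18
Position 4: rel=2, running sum=20
Position 5: rel=2, running sum=22
Position 6: rel=3, running sum=25
Position 7: rel=2, running sum=27
Position 8: rel=5, running sum=32
Position 9: rel=3, running sum=35
Position 10: rel=4, running sum=39
CG = 39

39


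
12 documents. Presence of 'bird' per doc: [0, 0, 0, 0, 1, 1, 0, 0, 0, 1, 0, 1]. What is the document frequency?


Checking each document for 'bird':
Doc 1: absent
Doc 2: absent
Doc 3: absent
Doc 4: absent
Doc 5: present
Doc 6: present
Doc 7: absent
Doc 8: absent
Doc 9: absent
Doc 10: present
Doc 11: absent
Doc 12: present
df = sum of presences = 0 + 0 + 0 + 0 + 1 + 1 + 0 + 0 + 0 + 1 + 0 + 1 = 4

4


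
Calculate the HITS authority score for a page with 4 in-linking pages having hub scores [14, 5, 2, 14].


Authority = sum of hub scores of in-linkers
In-link 1: hub score = 14
In-link 2: hub score = 5
In-link 3: hub score = 2
In-link 4: hub score = 14
Authority = 14 + 5 + 2 + 14 = 35

35


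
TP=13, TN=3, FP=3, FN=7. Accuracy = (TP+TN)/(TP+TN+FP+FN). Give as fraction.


Accuracy = (TP + TN) / (TP + TN + FP + FN)
TP + TN = 13 + 3 = 16
Total = 13 + 3 + 3 + 7 = 26
Accuracy = 16 / 26 = 8/13

8/13


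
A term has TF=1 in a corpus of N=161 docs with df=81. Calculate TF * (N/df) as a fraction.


TF * (N/df)
= 1 * (161/81)
= 1 * 161/81
= 161/81

161/81


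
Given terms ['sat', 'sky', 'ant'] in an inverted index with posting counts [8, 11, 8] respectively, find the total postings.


Summing posting list sizes:
'sat': 8 postings
'sky': 11 postings
'ant': 8 postings
Total = 8 + 11 + 8 = 27

27


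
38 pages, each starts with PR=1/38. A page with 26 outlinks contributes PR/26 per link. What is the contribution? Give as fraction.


Initial PR = 1/38 = 1/38
Outlinks = 26
Contribution per link = PR / outlinks
= 1/38 / 26
= 1/988

1/988


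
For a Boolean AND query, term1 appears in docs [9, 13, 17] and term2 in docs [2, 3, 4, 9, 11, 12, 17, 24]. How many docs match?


Boolean AND: find intersection of posting lists
term1 docs: [9, 13, 17]
term2 docs: [2, 3, 4, 9, 11, 12, 17, 24]
Intersection: [9, 17]
|intersection| = 2

2


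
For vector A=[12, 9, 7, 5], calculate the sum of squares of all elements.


|A|^2 = sum of squared components
A[0]^2 = 12^2 = 144
A[1]^2 = 9^2 = 81
A[2]^2 = 7^2 = 49
A[3]^2 = 5^2 = 25
Sum = 144 + 81 + 49 + 25 = 299

299


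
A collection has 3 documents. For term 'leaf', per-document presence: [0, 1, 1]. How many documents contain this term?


Checking each document for 'leaf':
Doc 1: absent
Doc 2: present
Doc 3: present
df = sum of presences = 0 + 1 + 1 = 2

2


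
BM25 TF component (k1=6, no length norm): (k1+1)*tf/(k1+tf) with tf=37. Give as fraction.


BM25 TF component = (k1+1)*tf / (k1+tf)
k1 = 6, tf = 37
Numerator = (6+1)*37 = 259
Denominator = 6 + 37 = 43
= 259/43 = 259/43

259/43


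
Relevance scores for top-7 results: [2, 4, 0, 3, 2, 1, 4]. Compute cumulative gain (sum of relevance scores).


Cumulative Gain = sum of relevance scores
Position 1: rel=2, running sum=2
Position 2: rel=4, running sum=6
Position 3: rel=0, running sum=6
Position 4: rel=3, running sum=9
Position 5: rel=2, running sum=11
Position 6: rel=1, running sum=12
Position 7: rel=4, running sum=16
CG = 16

16


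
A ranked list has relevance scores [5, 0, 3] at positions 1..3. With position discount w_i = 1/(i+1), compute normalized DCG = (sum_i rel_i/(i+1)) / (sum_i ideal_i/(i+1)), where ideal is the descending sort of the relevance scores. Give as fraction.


Position discount weights w_i = 1/(i+1) for i=1..3:
Weights = [1/2, 1/3, 1/4]
Actual relevance: [5, 0, 3]
DCG = 5/2 + 0/3 + 3/4 = 13/4
Ideal relevance (sorted desc): [5, 3, 0]
Ideal DCG = 5/2 + 3/3 + 0/4 = 7/2
nDCG = DCG / ideal_DCG = 13/4 / 7/2 = 13/14

13/14


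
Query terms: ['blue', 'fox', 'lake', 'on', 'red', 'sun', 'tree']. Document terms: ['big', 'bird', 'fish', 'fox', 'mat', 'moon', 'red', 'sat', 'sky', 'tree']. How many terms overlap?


Query terms: ['blue', 'fox', 'lake', 'on', 'red', 'sun', 'tree']
Document terms: ['big', 'bird', 'fish', 'fox', 'mat', 'moon', 'red', 'sat', 'sky', 'tree']
Common terms: ['fox', 'red', 'tree']
Overlap count = 3

3


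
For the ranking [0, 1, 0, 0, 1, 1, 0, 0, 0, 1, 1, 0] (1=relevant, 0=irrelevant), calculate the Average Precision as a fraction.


Computing P@k for each relevant position:
Position 1: not relevant
Position 2: relevant, P@2 = 1/2 = 1/2
Position 3: not relevant
Position 4: not relevant
Position 5: relevant, P@5 = 2/5 = 2/5
Position 6: relevant, P@6 = 3/6 = 1/2
Position 7: not relevant
Position 8: not relevant
Position 9: not relevant
Position 10: relevant, P@10 = 4/10 = 2/5
Position 11: relevant, P@11 = 5/11 = 5/11
Position 12: not relevant
Sum of P@k = 1/2 + 2/5 + 1/2 + 2/5 + 5/11 = 124/55
AP = 124/55 / 5 = 124/275

124/275


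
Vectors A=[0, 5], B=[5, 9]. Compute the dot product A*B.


Dot product = sum of element-wise products
A[0]*B[0] = 0*5 = 0
A[1]*B[1] = 5*9 = 45
Sum = 0 + 45 = 45

45


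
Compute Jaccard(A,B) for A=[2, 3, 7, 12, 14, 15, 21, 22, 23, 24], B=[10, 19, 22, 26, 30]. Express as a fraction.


A intersect B = [22]
|A intersect B| = 1
A union B = [2, 3, 7, 10, 12, 14, 15, 19, 21, 22, 23, 24, 26, 30]
|A union B| = 14
Jaccard = 1/14 = 1/14

1/14


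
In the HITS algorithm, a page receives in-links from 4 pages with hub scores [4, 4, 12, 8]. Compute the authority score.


Authority = sum of hub scores of in-linkers
In-link 1: hub score = 4
In-link 2: hub score = 4
In-link 3: hub score = 12
In-link 4: hub score = 8
Authority = 4 + 4 + 12 + 8 = 28

28


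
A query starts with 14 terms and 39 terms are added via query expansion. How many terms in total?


Original terms: 14
Expansion terms: 39
Total = 14 + 39 = 53

53


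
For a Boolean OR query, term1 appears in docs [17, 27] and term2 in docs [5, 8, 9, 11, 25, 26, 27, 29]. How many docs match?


Boolean OR: find union of posting lists
term1 docs: [17, 27]
term2 docs: [5, 8, 9, 11, 25, 26, 27, 29]
Union: [5, 8, 9, 11, 17, 25, 26, 27, 29]
|union| = 9

9


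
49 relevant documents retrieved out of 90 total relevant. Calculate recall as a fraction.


Recall = retrieved_relevant / total_relevant
= 49 / 90
= 49 / (49 + 41)
= 49/90

49/90


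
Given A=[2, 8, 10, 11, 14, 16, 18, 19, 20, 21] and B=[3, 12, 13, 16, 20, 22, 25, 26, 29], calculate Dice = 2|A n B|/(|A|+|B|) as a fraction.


A intersect B = [16, 20]
|A intersect B| = 2
|A| = 10, |B| = 9
Dice = 2*2 / (10+9)
= 4 / 19 = 4/19

4/19


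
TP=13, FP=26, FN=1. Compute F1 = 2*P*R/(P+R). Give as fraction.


F1 = 2 * P * R / (P + R)
P = TP/(TP+FP) = 13/39 = 1/3
R = TP/(TP+FN) = 13/14 = 13/14
2 * P * R = 2 * 1/3 * 13/14 = 13/21
P + R = 1/3 + 13/14 = 53/42
F1 = 13/21 / 53/42 = 26/53

26/53


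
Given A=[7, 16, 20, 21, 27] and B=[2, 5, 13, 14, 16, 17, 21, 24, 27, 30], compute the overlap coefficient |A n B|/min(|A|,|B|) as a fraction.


A intersect B = [16, 21, 27]
|A intersect B| = 3
min(|A|, |B|) = min(5, 10) = 5
Overlap = 3 / 5 = 3/5

3/5


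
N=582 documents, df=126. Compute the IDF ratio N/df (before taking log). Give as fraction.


IDF ratio = N / df
= 582 / 126
= 97/21

97/21


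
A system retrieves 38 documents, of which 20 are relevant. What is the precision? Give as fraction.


Precision = relevant_retrieved / total_retrieved
= 20 / 38
= 20 / (20 + 18)
= 10/19

10/19


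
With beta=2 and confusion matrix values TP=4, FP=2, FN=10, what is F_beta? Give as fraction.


P = TP/(TP+FP) = 4/6 = 2/3
R = TP/(TP+FN) = 4/14 = 2/7
beta^2 = 2^2 = 4
(1 + beta^2) = 5
Numerator = (1+beta^2)*P*R = 20/21
Denominator = beta^2*P + R = 8/3 + 2/7 = 62/21
F_beta = 10/31

10/31


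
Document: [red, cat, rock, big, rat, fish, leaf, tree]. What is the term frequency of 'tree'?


Document has 8 words
Scanning for 'tree':
Found at positions: [7]
Count = 1

1


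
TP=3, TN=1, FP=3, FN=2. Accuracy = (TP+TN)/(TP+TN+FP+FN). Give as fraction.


Accuracy = (TP + TN) / (TP + TN + FP + FN)
TP + TN = 3 + 1 = 4
Total = 3 + 1 + 3 + 2 = 9
Accuracy = 4 / 9 = 4/9

4/9


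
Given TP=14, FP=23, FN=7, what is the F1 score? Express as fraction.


F1 = 2 * P * R / (P + R)
P = TP/(TP+FP) = 14/37 = 14/37
R = TP/(TP+FN) = 14/21 = 2/3
2 * P * R = 2 * 14/37 * 2/3 = 56/111
P + R = 14/37 + 2/3 = 116/111
F1 = 56/111 / 116/111 = 14/29

14/29


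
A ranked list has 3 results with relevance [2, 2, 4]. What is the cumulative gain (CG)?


Cumulative Gain = sum of relevance scores
Position 1: rel=2, running sum=2
Position 2: rel=2, running sum=4
Position 3: rel=4, running sum=8
CG = 8

8


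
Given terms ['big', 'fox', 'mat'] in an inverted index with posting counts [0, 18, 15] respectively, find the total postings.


Summing posting list sizes:
'big': 0 postings
'fox': 18 postings
'mat': 15 postings
Total = 0 + 18 + 15 = 33

33


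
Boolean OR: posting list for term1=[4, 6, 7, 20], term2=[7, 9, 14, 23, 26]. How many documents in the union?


Boolean OR: find union of posting lists
term1 docs: [4, 6, 7, 20]
term2 docs: [7, 9, 14, 23, 26]
Union: [4, 6, 7, 9, 14, 20, 23, 26]
|union| = 8

8


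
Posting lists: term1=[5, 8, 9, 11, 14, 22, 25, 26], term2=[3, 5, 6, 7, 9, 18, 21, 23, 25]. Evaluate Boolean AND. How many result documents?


Boolean AND: find intersection of posting lists
term1 docs: [5, 8, 9, 11, 14, 22, 25, 26]
term2 docs: [3, 5, 6, 7, 9, 18, 21, 23, 25]
Intersection: [5, 9, 25]
|intersection| = 3

3


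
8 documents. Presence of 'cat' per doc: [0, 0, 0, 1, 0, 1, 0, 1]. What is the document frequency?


Checking each document for 'cat':
Doc 1: absent
Doc 2: absent
Doc 3: absent
Doc 4: present
Doc 5: absent
Doc 6: present
Doc 7: absent
Doc 8: present
df = sum of presences = 0 + 0 + 0 + 1 + 0 + 1 + 0 + 1 = 3

3


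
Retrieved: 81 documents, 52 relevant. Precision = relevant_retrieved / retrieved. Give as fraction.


Precision = relevant_retrieved / total_retrieved
= 52 / 81
= 52 / (52 + 29)
= 52/81

52/81


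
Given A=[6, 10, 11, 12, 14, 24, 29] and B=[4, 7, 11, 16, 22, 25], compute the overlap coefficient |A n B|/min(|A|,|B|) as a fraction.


A intersect B = [11]
|A intersect B| = 1
min(|A|, |B|) = min(7, 6) = 6
Overlap = 1 / 6 = 1/6

1/6


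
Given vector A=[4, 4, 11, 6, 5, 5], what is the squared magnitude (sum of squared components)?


|A|^2 = sum of squared components
A[0]^2 = 4^2 = 16
A[1]^2 = 4^2 = 16
A[2]^2 = 11^2 = 121
A[3]^2 = 6^2 = 36
A[4]^2 = 5^2 = 25
A[5]^2 = 5^2 = 25
Sum = 16 + 16 + 121 + 36 + 25 + 25 = 239

239


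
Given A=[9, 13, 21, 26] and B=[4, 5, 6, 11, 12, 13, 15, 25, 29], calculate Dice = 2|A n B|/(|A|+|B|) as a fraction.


A intersect B = [13]
|A intersect B| = 1
|A| = 4, |B| = 9
Dice = 2*1 / (4+9)
= 2 / 13 = 2/13

2/13


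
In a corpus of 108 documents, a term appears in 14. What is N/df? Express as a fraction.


IDF ratio = N / df
= 108 / 14
= 54/7

54/7


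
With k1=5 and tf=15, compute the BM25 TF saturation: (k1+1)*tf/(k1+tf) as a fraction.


BM25 TF component = (k1+1)*tf / (k1+tf)
k1 = 5, tf = 15
Numerator = (5+1)*15 = 90
Denominator = 5 + 15 = 20
= 90/20 = 9/2

9/2


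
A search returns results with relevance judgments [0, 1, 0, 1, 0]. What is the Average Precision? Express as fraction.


Computing P@k for each relevant position:
Position 1: not relevant
Position 2: relevant, P@2 = 1/2 = 1/2
Position 3: not relevant
Position 4: relevant, P@4 = 2/4 = 1/2
Position 5: not relevant
Sum of P@k = 1/2 + 1/2 = 1
AP = 1 / 2 = 1/2

1/2


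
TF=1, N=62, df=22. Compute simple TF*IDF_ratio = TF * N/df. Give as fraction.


TF * (N/df)
= 1 * (62/22)
= 1 * 31/11
= 31/11

31/11


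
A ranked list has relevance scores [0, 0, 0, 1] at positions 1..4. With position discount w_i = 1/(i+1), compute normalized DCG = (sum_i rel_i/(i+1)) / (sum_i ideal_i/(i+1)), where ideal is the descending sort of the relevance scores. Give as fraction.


Position discount weights w_i = 1/(i+1) for i=1..4:
Weights = [1/2, 1/3, 1/4, 1/5]
Actual relevance: [0, 0, 0, 1]
DCG = 0/2 + 0/3 + 0/4 + 1/5 = 1/5
Ideal relevance (sorted desc): [1, 0, 0, 0]
Ideal DCG = 1/2 + 0/3 + 0/4 + 0/5 = 1/2
nDCG = DCG / ideal_DCG = 1/5 / 1/2 = 2/5

2/5


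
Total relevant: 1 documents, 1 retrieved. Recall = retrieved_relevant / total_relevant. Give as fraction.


Recall = retrieved_relevant / total_relevant
= 1 / 1
= 1 / (1 + 0)
= 1

1


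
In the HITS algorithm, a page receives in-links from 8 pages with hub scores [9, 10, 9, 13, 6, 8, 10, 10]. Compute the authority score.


Authority = sum of hub scores of in-linkers
In-link 1: hub score = 9
In-link 2: hub score = 10
In-link 3: hub score = 9
In-link 4: hub score = 13
In-link 5: hub score = 6
In-link 6: hub score = 8
In-link 7: hub score = 10
In-link 8: hub score = 10
Authority = 9 + 10 + 9 + 13 + 6 + 8 + 10 + 10 = 75

75


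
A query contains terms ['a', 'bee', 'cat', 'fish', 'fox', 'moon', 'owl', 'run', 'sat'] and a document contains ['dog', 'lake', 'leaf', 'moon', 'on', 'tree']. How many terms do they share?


Query terms: ['a', 'bee', 'cat', 'fish', 'fox', 'moon', 'owl', 'run', 'sat']
Document terms: ['dog', 'lake', 'leaf', 'moon', 'on', 'tree']
Common terms: ['moon']
Overlap count = 1

1


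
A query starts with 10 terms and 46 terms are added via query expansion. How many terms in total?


Original terms: 10
Expansion terms: 46
Total = 10 + 46 = 56

56


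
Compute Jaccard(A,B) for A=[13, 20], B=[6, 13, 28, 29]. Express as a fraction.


A intersect B = [13]
|A intersect B| = 1
A union B = [6, 13, 20, 28, 29]
|A union B| = 5
Jaccard = 1/5 = 1/5

1/5


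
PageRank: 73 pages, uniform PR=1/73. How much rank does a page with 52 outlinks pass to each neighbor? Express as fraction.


Initial PR = 1/73 = 1/73
Outlinks = 52
Contribution per link = PR / outlinks
= 1/73 / 52
= 1/3796

1/3796


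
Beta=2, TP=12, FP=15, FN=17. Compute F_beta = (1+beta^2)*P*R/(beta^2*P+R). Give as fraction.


P = TP/(TP+FP) = 12/27 = 4/9
R = TP/(TP+FN) = 12/29 = 12/29
beta^2 = 2^2 = 4
(1 + beta^2) = 5
Numerator = (1+beta^2)*P*R = 80/87
Denominator = beta^2*P + R = 16/9 + 12/29 = 572/261
F_beta = 60/143

60/143


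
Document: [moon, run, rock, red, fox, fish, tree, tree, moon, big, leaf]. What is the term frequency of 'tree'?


Document has 11 words
Scanning for 'tree':
Found at positions: [6, 7]
Count = 2

2


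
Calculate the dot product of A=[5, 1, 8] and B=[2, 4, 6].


Dot product = sum of element-wise products
A[0]*B[0] = 5*2 = 10
A[1]*B[1] = 1*4 = 4
A[2]*B[2] = 8*6 = 48
Sum = 10 + 4 + 48 = 62

62


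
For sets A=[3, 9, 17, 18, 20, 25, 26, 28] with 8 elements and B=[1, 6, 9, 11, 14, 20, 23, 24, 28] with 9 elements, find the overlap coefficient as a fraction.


A intersect B = [9, 20, 28]
|A intersect B| = 3
min(|A|, |B|) = min(8, 9) = 8
Overlap = 3 / 8 = 3/8

3/8


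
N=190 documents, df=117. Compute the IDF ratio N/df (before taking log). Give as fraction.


IDF ratio = N / df
= 190 / 117
= 190/117

190/117


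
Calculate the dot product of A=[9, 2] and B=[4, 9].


Dot product = sum of element-wise products
A[0]*B[0] = 9*4 = 36
A[1]*B[1] = 2*9 = 18
Sum = 36 + 18 = 54

54


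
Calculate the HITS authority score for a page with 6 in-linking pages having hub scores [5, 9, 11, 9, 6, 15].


Authority = sum of hub scores of in-linkers
In-link 1: hub score = 5
In-link 2: hub score = 9
In-link 3: hub score = 11
In-link 4: hub score = 9
In-link 5: hub score = 6
In-link 6: hub score = 15
Authority = 5 + 9 + 11 + 9 + 6 + 15 = 55

55


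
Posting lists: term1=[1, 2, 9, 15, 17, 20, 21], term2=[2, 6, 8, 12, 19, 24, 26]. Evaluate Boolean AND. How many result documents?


Boolean AND: find intersection of posting lists
term1 docs: [1, 2, 9, 15, 17, 20, 21]
term2 docs: [2, 6, 8, 12, 19, 24, 26]
Intersection: [2]
|intersection| = 1

1


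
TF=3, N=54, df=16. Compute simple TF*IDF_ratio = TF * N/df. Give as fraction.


TF * (N/df)
= 3 * (54/16)
= 3 * 27/8
= 81/8

81/8


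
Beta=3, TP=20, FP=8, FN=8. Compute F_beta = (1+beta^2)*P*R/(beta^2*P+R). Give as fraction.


P = TP/(TP+FP) = 20/28 = 5/7
R = TP/(TP+FN) = 20/28 = 5/7
beta^2 = 3^2 = 9
(1 + beta^2) = 10
Numerator = (1+beta^2)*P*R = 250/49
Denominator = beta^2*P + R = 45/7 + 5/7 = 50/7
F_beta = 5/7

5/7


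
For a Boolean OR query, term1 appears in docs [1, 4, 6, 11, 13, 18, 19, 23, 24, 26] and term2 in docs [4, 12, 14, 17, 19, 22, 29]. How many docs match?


Boolean OR: find union of posting lists
term1 docs: [1, 4, 6, 11, 13, 18, 19, 23, 24, 26]
term2 docs: [4, 12, 14, 17, 19, 22, 29]
Union: [1, 4, 6, 11, 12, 13, 14, 17, 18, 19, 22, 23, 24, 26, 29]
|union| = 15

15


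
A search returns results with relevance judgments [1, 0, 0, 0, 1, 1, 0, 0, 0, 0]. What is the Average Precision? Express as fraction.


Computing P@k for each relevant position:
Position 1: relevant, P@1 = 1/1 = 1
Position 2: not relevant
Position 3: not relevant
Position 4: not relevant
Position 5: relevant, P@5 = 2/5 = 2/5
Position 6: relevant, P@6 = 3/6 = 1/2
Position 7: not relevant
Position 8: not relevant
Position 9: not relevant
Position 10: not relevant
Sum of P@k = 1 + 2/5 + 1/2 = 19/10
AP = 19/10 / 3 = 19/30

19/30


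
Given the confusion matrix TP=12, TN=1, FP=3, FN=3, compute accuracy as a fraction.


Accuracy = (TP + TN) / (TP + TN + FP + FN)
TP + TN = 12 + 1 = 13
Total = 12 + 1 + 3 + 3 = 19
Accuracy = 13 / 19 = 13/19

13/19


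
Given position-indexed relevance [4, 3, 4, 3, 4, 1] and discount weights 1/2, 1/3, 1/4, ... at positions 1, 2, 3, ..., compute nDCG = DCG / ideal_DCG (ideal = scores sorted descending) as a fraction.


Position discount weights w_i = 1/(i+1) for i=1..6:
Weights = [1/2, 1/3, 1/4, 1/5, 1/6, 1/7]
Actual relevance: [4, 3, 4, 3, 4, 1]
DCG = 4/2 + 3/3 + 4/4 + 3/5 + 4/6 + 1/7 = 568/105
Ideal relevance (sorted desc): [4, 4, 4, 3, 3, 1]
Ideal DCG = 4/2 + 4/3 + 4/4 + 3/5 + 3/6 + 1/7 = 1171/210
nDCG = DCG / ideal_DCG = 568/105 / 1171/210 = 1136/1171

1136/1171


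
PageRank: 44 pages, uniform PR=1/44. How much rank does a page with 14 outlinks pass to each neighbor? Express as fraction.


Initial PR = 1/44 = 1/44
Outlinks = 14
Contribution per link = PR / outlinks
= 1/44 / 14
= 1/616

1/616


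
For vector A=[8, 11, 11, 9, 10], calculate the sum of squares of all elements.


|A|^2 = sum of squared components
A[0]^2 = 8^2 = 64
A[1]^2 = 11^2 = 121
A[2]^2 = 11^2 = 121
A[3]^2 = 9^2 = 81
A[4]^2 = 10^2 = 100
Sum = 64 + 121 + 121 + 81 + 100 = 487

487


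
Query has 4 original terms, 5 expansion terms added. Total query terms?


Original terms: 4
Expansion terms: 5
Total = 4 + 5 = 9

9


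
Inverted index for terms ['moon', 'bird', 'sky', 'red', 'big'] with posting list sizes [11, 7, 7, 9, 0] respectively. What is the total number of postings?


Summing posting list sizes:
'moon': 11 postings
'bird': 7 postings
'sky': 7 postings
'red': 9 postings
'big': 0 postings
Total = 11 + 7 + 7 + 9 + 0 = 34

34


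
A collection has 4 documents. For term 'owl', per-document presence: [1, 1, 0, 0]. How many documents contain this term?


Checking each document for 'owl':
Doc 1: present
Doc 2: present
Doc 3: absent
Doc 4: absent
df = sum of presences = 1 + 1 + 0 + 0 = 2

2


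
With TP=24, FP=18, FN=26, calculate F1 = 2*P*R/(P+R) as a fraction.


F1 = 2 * P * R / (P + R)
P = TP/(TP+FP) = 24/42 = 4/7
R = TP/(TP+FN) = 24/50 = 12/25
2 * P * R = 2 * 4/7 * 12/25 = 96/175
P + R = 4/7 + 12/25 = 184/175
F1 = 96/175 / 184/175 = 12/23

12/23


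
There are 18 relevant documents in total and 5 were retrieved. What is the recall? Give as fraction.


Recall = retrieved_relevant / total_relevant
= 5 / 18
= 5 / (5 + 13)
= 5/18

5/18


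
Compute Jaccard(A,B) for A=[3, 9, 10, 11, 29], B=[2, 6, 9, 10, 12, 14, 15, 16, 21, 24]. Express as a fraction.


A intersect B = [9, 10]
|A intersect B| = 2
A union B = [2, 3, 6, 9, 10, 11, 12, 14, 15, 16, 21, 24, 29]
|A union B| = 13
Jaccard = 2/13 = 2/13

2/13


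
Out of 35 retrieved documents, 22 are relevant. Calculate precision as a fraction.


Precision = relevant_retrieved / total_retrieved
= 22 / 35
= 22 / (22 + 13)
= 22/35

22/35


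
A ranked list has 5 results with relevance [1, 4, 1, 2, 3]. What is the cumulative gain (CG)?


Cumulative Gain = sum of relevance scores
Position 1: rel=1, running sum=1
Position 2: rel=4, running sum=5
Position 3: rel=1, running sum=6
Position 4: rel=2, running sum=8
Position 5: rel=3, running sum=11
CG = 11

11


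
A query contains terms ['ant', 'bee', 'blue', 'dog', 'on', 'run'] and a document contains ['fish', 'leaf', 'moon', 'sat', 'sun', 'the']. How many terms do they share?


Query terms: ['ant', 'bee', 'blue', 'dog', 'on', 'run']
Document terms: ['fish', 'leaf', 'moon', 'sat', 'sun', 'the']
Common terms: []
Overlap count = 0

0


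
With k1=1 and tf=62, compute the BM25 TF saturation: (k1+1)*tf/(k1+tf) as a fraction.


BM25 TF component = (k1+1)*tf / (k1+tf)
k1 = 1, tf = 62
Numerator = (1+1)*62 = 124
Denominator = 1 + 62 = 63
= 124/63 = 124/63

124/63


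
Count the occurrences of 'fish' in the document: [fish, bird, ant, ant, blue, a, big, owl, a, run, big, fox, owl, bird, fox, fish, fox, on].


Document has 18 words
Scanning for 'fish':
Found at positions: [0, 15]
Count = 2

2


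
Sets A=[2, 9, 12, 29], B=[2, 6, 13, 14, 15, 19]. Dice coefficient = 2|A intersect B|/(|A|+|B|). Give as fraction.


A intersect B = [2]
|A intersect B| = 1
|A| = 4, |B| = 6
Dice = 2*1 / (4+6)
= 2 / 10 = 1/5

1/5


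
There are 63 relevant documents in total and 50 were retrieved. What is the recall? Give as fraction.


Recall = retrieved_relevant / total_relevant
= 50 / 63
= 50 / (50 + 13)
= 50/63

50/63


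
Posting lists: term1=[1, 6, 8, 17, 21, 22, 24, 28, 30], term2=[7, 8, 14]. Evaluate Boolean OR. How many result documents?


Boolean OR: find union of posting lists
term1 docs: [1, 6, 8, 17, 21, 22, 24, 28, 30]
term2 docs: [7, 8, 14]
Union: [1, 6, 7, 8, 14, 17, 21, 22, 24, 28, 30]
|union| = 11

11


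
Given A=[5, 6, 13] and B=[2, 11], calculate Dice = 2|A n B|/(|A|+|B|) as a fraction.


A intersect B = []
|A intersect B| = 0
|A| = 3, |B| = 2
Dice = 2*0 / (3+2)
= 0 / 5 = 0

0


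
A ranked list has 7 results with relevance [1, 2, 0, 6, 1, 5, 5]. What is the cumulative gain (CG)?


Cumulative Gain = sum of relevance scores
Position 1: rel=1, running sum=1
Position 2: rel=2, running sum=3
Position 3: rel=0, running sum=3
Position 4: rel=6, running sum=9
Position 5: rel=1, running sum=10
Position 6: rel=5, running sum=15
Position 7: rel=5, running sum=20
CG = 20

20


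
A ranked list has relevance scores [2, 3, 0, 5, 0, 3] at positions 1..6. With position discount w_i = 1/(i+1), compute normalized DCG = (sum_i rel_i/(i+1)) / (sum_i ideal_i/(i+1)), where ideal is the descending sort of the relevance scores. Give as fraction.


Position discount weights w_i = 1/(i+1) for i=1..6:
Weights = [1/2, 1/3, 1/4, 1/5, 1/6, 1/7]
Actual relevance: [2, 3, 0, 5, 0, 3]
DCG = 2/2 + 3/3 + 0/4 + 5/5 + 0/6 + 3/7 = 24/7
Ideal relevance (sorted desc): [5, 3, 3, 2, 0, 0]
Ideal DCG = 5/2 + 3/3 + 3/4 + 2/5 + 0/6 + 0/7 = 93/20
nDCG = DCG / ideal_DCG = 24/7 / 93/20 = 160/217

160/217


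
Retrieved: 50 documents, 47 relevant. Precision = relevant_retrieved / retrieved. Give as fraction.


Precision = relevant_retrieved / total_retrieved
= 47 / 50
= 47 / (47 + 3)
= 47/50

47/50


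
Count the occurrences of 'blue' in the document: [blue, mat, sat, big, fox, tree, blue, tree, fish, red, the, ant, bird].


Document has 13 words
Scanning for 'blue':
Found at positions: [0, 6]
Count = 2

2


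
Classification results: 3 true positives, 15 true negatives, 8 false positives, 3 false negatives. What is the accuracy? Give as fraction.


Accuracy = (TP + TN) / (TP + TN + FP + FN)
TP + TN = 3 + 15 = 18
Total = 3 + 15 + 8 + 3 = 29
Accuracy = 18 / 29 = 18/29

18/29


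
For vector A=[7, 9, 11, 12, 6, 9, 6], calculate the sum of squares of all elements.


|A|^2 = sum of squared components
A[0]^2 = 7^2 = 49
A[1]^2 = 9^2 = 81
A[2]^2 = 11^2 = 121
A[3]^2 = 12^2 = 144
A[4]^2 = 6^2 = 36
A[5]^2 = 9^2 = 81
A[6]^2 = 6^2 = 36
Sum = 49 + 81 + 121 + 144 + 36 + 81 + 36 = 548

548


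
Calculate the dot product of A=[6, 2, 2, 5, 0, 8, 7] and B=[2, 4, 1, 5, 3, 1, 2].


Dot product = sum of element-wise products
A[0]*B[0] = 6*2 = 12
A[1]*B[1] = 2*4 = 8
A[2]*B[2] = 2*1 = 2
A[3]*B[3] = 5*5 = 25
A[4]*B[4] = 0*3 = 0
A[5]*B[5] = 8*1 = 8
A[6]*B[6] = 7*2 = 14
Sum = 12 + 8 + 2 + 25 + 0 + 8 + 14 = 69

69


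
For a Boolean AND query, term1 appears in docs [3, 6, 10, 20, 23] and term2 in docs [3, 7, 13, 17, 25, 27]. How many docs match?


Boolean AND: find intersection of posting lists
term1 docs: [3, 6, 10, 20, 23]
term2 docs: [3, 7, 13, 17, 25, 27]
Intersection: [3]
|intersection| = 1

1


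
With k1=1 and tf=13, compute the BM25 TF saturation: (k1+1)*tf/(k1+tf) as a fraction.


BM25 TF component = (k1+1)*tf / (k1+tf)
k1 = 1, tf = 13
Numerator = (1+1)*13 = 26
Denominator = 1 + 13 = 14
= 26/14 = 13/7

13/7


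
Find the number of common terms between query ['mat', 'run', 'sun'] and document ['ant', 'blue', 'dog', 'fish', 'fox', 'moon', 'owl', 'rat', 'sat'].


Query terms: ['mat', 'run', 'sun']
Document terms: ['ant', 'blue', 'dog', 'fish', 'fox', 'moon', 'owl', 'rat', 'sat']
Common terms: []
Overlap count = 0

0


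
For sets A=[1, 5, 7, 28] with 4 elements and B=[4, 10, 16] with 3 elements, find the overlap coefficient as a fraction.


A intersect B = []
|A intersect B| = 0
min(|A|, |B|) = min(4, 3) = 3
Overlap = 0 / 3 = 0

0


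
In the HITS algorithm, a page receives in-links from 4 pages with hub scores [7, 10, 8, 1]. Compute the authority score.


Authority = sum of hub scores of in-linkers
In-link 1: hub score = 7
In-link 2: hub score = 10
In-link 3: hub score = 8
In-link 4: hub score = 1
Authority = 7 + 10 + 8 + 1 = 26

26


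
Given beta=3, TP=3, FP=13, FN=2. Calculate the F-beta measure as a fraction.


P = TP/(TP+FP) = 3/16 = 3/16
R = TP/(TP+FN) = 3/5 = 3/5
beta^2 = 3^2 = 9
(1 + beta^2) = 10
Numerator = (1+beta^2)*P*R = 9/8
Denominator = beta^2*P + R = 27/16 + 3/5 = 183/80
F_beta = 30/61

30/61


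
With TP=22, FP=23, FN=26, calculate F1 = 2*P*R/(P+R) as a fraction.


F1 = 2 * P * R / (P + R)
P = TP/(TP+FP) = 22/45 = 22/45
R = TP/(TP+FN) = 22/48 = 11/24
2 * P * R = 2 * 22/45 * 11/24 = 121/270
P + R = 22/45 + 11/24 = 341/360
F1 = 121/270 / 341/360 = 44/93

44/93


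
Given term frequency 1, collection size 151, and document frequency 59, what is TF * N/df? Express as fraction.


TF * (N/df)
= 1 * (151/59)
= 1 * 151/59
= 151/59

151/59


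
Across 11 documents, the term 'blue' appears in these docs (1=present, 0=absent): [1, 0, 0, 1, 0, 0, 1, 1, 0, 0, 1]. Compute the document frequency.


Checking each document for 'blue':
Doc 1: present
Doc 2: absent
Doc 3: absent
Doc 4: present
Doc 5: absent
Doc 6: absent
Doc 7: present
Doc 8: present
Doc 9: absent
Doc 10: absent
Doc 11: present
df = sum of presences = 1 + 0 + 0 + 1 + 0 + 0 + 1 + 1 + 0 + 0 + 1 = 5

5
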